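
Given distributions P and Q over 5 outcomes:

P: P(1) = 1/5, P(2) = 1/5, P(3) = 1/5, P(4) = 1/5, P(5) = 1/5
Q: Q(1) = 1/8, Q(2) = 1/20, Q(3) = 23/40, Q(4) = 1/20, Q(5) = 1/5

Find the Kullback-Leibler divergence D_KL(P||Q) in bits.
0.6309 bits

D_KL(P||Q) = Σ P(x) log₂(P(x)/Q(x))

Computing term by term:
  P(1)·log₂(P(1)/Q(1)) = (1/5)·log₂((1/5)/(1/8)) = 0.13561
  P(2)·log₂(P(2)/Q(2)) = (1/5)·log₂((1/5)/(1/20)) = 0.40000
  P(3)·log₂(P(3)/Q(3)) = (1/5)·log₂((1/5)/(23/40)) = -0.30471
  P(4)·log₂(P(4)/Q(4)) = (1/5)·log₂((1/5)/(1/20)) = 0.40000
  P(5)·log₂(P(5)/Q(5)) = (1/5)·log₂((1/5)/(1/5)) = 0.00000

D_KL(P||Q) = 0.13561 + 0.40000 - 0.30471 + 0.40000 + 0.00000 = 0.63090 ≈ 0.6309 bits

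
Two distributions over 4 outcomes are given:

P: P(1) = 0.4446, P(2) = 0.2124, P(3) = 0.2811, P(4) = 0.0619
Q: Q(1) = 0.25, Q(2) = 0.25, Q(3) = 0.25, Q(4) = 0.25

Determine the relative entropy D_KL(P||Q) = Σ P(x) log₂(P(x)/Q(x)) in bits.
0.2422 bits

D_KL(P||Q) = Σ P(x) log₂(P(x)/Q(x))

Computing term by term:
  P(1)·log₂(P(1)/Q(1)) = 0.4446·log₂(0.4446/0.25) = 0.36928
  P(2)·log₂(P(2)/Q(2)) = 0.2124·log₂(0.2124/0.25) = -0.04994
  P(3)·log₂(P(3)/Q(3)) = 0.2811·log₂(0.2811/0.25) = 0.04755
  P(4)·log₂(P(4)/Q(4)) = 0.0619·log₂(0.0619/0.25) = -0.12466

D_KL(P||Q) = 0.36928 - 0.04994 + 0.04755 - 0.12466 = 0.24223 ≈ 0.2422 bits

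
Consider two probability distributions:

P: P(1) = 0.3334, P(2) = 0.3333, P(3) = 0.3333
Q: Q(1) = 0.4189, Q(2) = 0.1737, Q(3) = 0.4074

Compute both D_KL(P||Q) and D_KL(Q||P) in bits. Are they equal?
D_KL(P||Q) = 0.1070 bits, D_KL(Q||P) = 0.0926 bits. No, they are not equal.

D_KL(P||Q) = Σ P(x) log₂(P(x)/Q(x))

Computing term by term:
  P(1)·log₂(P(1)/Q(1)) = 0.3334·log₂(0.3334/0.4189) = -0.10981
  P(2)·log₂(P(2)/Q(2)) = 0.3333·log₂(0.3333/0.1737) = 0.31338
  P(3)·log₂(P(3)/Q(3)) = 0.3333·log₂(0.3333/0.4074) = -0.09653

D_KL(P||Q) = -0.10981 + 0.31338 - 0.09653 = 0.10704 ≈ 0.1070 bits

D_KL(Q||P) = Σ Q(x) log₂(Q(x)/P(x))

Computing term by term:
  Q(1)·log₂(Q(1)/P(1)) = 0.4189·log₂(0.4189/0.3334) = 0.13797
  Q(2)·log₂(Q(2)/P(2)) = 0.1737·log₂(0.1737/0.3333) = -0.16332
  Q(3)·log₂(Q(3)/P(3)) = 0.4074·log₂(0.4074/0.3333) = 0.11799

D_KL(Q||P) = 0.13797 - 0.16332 + 0.11799 = 0.09264 ≈ 0.0926 bits

These are NOT equal (difference: 0.0144 bits). KL divergence is asymmetric: D_KL(P||Q) ≠ D_KL(Q||P) in general.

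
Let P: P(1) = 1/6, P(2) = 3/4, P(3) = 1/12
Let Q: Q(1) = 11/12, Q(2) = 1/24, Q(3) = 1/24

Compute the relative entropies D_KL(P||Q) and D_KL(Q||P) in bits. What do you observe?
D_KL(P||Q) = 2.8009 bits, D_KL(Q||P) = 2.0391 bits. The two directions give different values (D_KL(P||Q) exceeds D_KL(Q||P) by 0.7618 bits): KL divergence is asymmetric.

D_KL(P||Q) = Σ P(x) log₂(P(x)/Q(x))

Computing term by term:
  P(1)·log₂(P(1)/Q(1)) = (1/6)·log₂((1/6)/(11/12)) = -0.40991
  P(2)·log₂(P(2)/Q(2)) = (3/4)·log₂((3/4)/(1/24)) = 3.12744
  P(3)·log₂(P(3)/Q(3)) = (1/12)·log₂((1/12)/(1/24)) = 0.08333

D_KL(P||Q) = -0.40991 + 3.12744 + 0.08333 = 2.80086 ≈ 2.8009 bits

D_KL(Q||P) = Σ Q(x) log₂(Q(x)/P(x))

Computing term by term:
  Q(1)·log₂(Q(1)/P(1)) = (11/12)·log₂((11/12)/(1/6)) = 2.25448
  Q(2)·log₂(Q(2)/P(2)) = (1/24)·log₂((1/24)/(3/4)) = -0.17375
  Q(3)·log₂(Q(3)/P(3)) = (1/24)·log₂((1/24)/(1/12)) = -0.04167

D_KL(Q||P) = 2.25448 - 0.17375 - 0.04167 = 2.03906 ≈ 2.0391 bits

These are NOT equal (difference: 0.7618 bits). KL divergence is asymmetric: D_KL(P||Q) ≠ D_KL(Q||P) in general.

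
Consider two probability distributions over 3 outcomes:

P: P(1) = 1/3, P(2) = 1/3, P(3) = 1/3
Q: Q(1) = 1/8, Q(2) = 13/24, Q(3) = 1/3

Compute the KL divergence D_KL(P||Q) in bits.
0.2382 bits

D_KL(P||Q) = Σ P(x) log₂(P(x)/Q(x))

Computing term by term:
  P(1)·log₂(P(1)/Q(1)) = (1/3)·log₂((1/3)/(1/8)) = 0.47168
  P(2)·log₂(P(2)/Q(2)) = (1/3)·log₂((1/3)/(13/24)) = -0.23348
  P(3)·log₂(P(3)/Q(3)) = (1/3)·log₂((1/3)/(1/3)) = 0.00000

D_KL(P||Q) = 0.47168 - 0.23348 + 0.00000 = 0.23820 ≈ 0.2382 bits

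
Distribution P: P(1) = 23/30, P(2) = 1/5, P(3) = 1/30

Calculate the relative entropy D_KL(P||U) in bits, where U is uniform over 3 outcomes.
0.6631 bits

U(i) = 1/3 for all i

D_KL(P||U) = Σ P(x) log₂(P(x) / (1/3))
           = Σ P(x) log₂(P(x)) + log₂(3)
           = log₂(3) - H(P)

H(P) = -Σ P(x) log₂(P(x)):
  -P(1)·log₂(P(1)) = -(23/30)·log₂(23/30) = 0.29389
  -P(2)·log₂(P(2)) = -(1/5)·log₂(1/5) = 0.46439
  -P(3)·log₂(P(3)) = -(1/30)·log₂(1/30) = 0.16356
H(P) = 0.29389 + 0.46439 + 0.16356 = 0.92184 bits

log₂(3) = 1.58496 bits

D_KL(P||U) = 1.58496 - 0.92184 = 0.66312 ≈ 0.6631 bits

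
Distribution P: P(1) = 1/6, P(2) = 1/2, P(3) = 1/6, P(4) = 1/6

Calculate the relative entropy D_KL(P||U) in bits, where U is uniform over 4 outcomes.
0.2075 bits

U(i) = 1/4 for all i

D_KL(P||U) = Σ P(x) log₂(P(x) / (1/4))
           = Σ P(x) log₂(P(x)) + log₂(4)
           = log₂(4) - H(P)

H(P) = -Σ P(x) log₂(P(x)):
  -P(1)·log₂(P(1)) = -(1/6)·log₂(1/6) = 0.43083
  -P(2)·log₂(P(2)) = -(1/2)·log₂(1/2) = 0.50000
  -P(3)·log₂(P(3)) = -(1/6)·log₂(1/6) = 0.43083
  -P(4)·log₂(P(4)) = -(1/6)·log₂(1/6) = 0.43083
H(P) = 0.43083 + 0.50000 + 0.43083 + 0.43083 = 1.79249 bits

log₂(4) = 2.00000 bits

D_KL(P||U) = 2.00000 - 1.79249 = 0.20751 ≈ 0.2075 bits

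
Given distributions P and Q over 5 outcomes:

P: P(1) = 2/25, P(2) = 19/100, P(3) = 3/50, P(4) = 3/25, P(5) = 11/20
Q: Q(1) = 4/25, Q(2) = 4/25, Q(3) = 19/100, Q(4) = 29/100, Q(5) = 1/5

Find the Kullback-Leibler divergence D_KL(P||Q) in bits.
0.5173 bits

D_KL(P||Q) = Σ P(x) log₂(P(x)/Q(x))

Computing term by term:
  P(1)·log₂(P(1)/Q(1)) = (2/25)·log₂((2/25)/(4/25)) = -0.08000
  P(2)·log₂(P(2)/Q(2)) = (19/100)·log₂((19/100)/(4/25)) = 0.04711
  P(3)·log₂(P(3)/Q(3)) = (3/50)·log₂((3/50)/(19/100)) = -0.09978
  P(4)·log₂(P(4)/Q(4)) = (3/25)·log₂((3/25)/(29/100)) = -0.15276
  P(5)·log₂(P(5)/Q(5)) = (11/20)·log₂((11/20)/(1/5)) = 0.80269

D_KL(P||Q) = -0.08000 + 0.04711 - 0.09978 - 0.15276 + 0.80269 = 0.51726 ≈ 0.5173 bits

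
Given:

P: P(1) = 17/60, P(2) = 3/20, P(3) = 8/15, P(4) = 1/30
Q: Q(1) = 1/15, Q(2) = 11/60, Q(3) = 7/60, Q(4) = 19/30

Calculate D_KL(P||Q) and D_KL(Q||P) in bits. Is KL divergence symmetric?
D_KL(P||Q) = 1.5758 bits, D_KL(Q||P) = 2.3485 bits. No, KL divergence is not symmetric.

D_KL(P||Q) = Σ P(x) log₂(P(x)/Q(x))

Computing term by term:
  P(1)·log₂(P(1)/Q(1)) = (17/60)·log₂((17/60)/(1/15)) = 0.59145
  P(2)·log₂(P(2)/Q(2)) = (3/20)·log₂((3/20)/(11/60)) = -0.04343
  P(3)·log₂(P(3)/Q(3)) = (8/15)·log₂((8/15)/(7/60)) = 1.16941
  P(4)·log₂(P(4)/Q(4)) = (1/30)·log₂((1/30)/(19/30)) = -0.14160

D_KL(P||Q) = 0.59145 - 0.04343 + 1.16941 - 0.14160 = 1.57583 ≈ 1.5758 bits

D_KL(Q||P) = Σ Q(x) log₂(Q(x)/P(x))

Computing term by term:
  Q(1)·log₂(Q(1)/P(1)) = (1/15)·log₂((1/15)/(17/60)) = -0.13916
  Q(2)·log₂(Q(2)/P(2)) = (11/60)·log₂((11/60)/(3/20)) = 0.05308
  Q(3)·log₂(Q(3)/P(3)) = (7/60)·log₂((7/60)/(8/15)) = -0.25581
  Q(4)·log₂(Q(4)/P(4)) = (19/30)·log₂((19/30)/(1/30)) = 2.69035

D_KL(Q||P) = -0.13916 + 0.05308 - 0.25581 + 2.69035 = 2.34846 ≈ 2.3485 bits

These are NOT equal (difference: 0.7727 bits). KL divergence is asymmetric: D_KL(P||Q) ≠ D_KL(Q||P) in general.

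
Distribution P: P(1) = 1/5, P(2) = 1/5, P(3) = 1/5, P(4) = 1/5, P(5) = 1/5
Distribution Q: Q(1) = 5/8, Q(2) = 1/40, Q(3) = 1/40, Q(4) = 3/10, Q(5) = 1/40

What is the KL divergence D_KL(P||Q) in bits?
1.3542 bits

D_KL(P||Q) = Σ P(x) log₂(P(x)/Q(x))

Computing term by term:
  P(1)·log₂(P(1)/Q(1)) = (1/5)·log₂((1/5)/(5/8)) = -0.32877
  P(2)·log₂(P(2)/Q(2)) = (1/5)·log₂((1/5)/(1/40)) = 0.60000
  P(3)·log₂(P(3)/Q(3)) = (1/5)·log₂((1/5)/(1/40)) = 0.60000
  P(4)·log₂(P(4)/Q(4)) = (1/5)·log₂((1/5)/(3/10)) = -0.11699
  P(5)·log₂(P(5)/Q(5)) = (1/5)·log₂((1/5)/(1/40)) = 0.60000

D_KL(P||Q) = -0.32877 + 0.60000 + 0.60000 - 0.11699 + 0.60000 = 1.35424 ≈ 1.3542 bits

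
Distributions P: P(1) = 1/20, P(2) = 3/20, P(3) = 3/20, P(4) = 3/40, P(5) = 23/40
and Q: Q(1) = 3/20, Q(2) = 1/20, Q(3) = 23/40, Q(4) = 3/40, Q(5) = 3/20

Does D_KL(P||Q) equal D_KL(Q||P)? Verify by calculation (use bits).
D_KL(P||Q) = 0.9824 bits, D_KL(Q||P) = 0.9824 bits. Yes — for this pair D_KL(P||Q) = D_KL(Q||P).

D_KL(P||Q) = Σ P(x) log₂(P(x)/Q(x))

Computing term by term:
  P(1)·log₂(P(1)/Q(1)) = (1/20)·log₂((1/20)/(3/20)) = -0.07925
  P(2)·log₂(P(2)/Q(2)) = (3/20)·log₂((3/20)/(1/20)) = 0.23774
  P(3)·log₂(P(3)/Q(3)) = (3/20)·log₂((3/20)/(23/40)) = -0.29079
  P(4)·log₂(P(4)/Q(4)) = (3/40)·log₂((3/40)/(3/40)) = 0.00000
  P(5)·log₂(P(5)/Q(5)) = (23/40)·log₂((23/40)/(3/20)) = 1.11469

D_KL(P||Q) = -0.07925 + 0.23774 - 0.29079 + 0.00000 + 1.11469 = 0.98239 ≈ 0.9824 bits

D_KL(Q||P) = Σ Q(x) log₂(Q(x)/P(x))

Computing term by term:
  Q(1)·log₂(Q(1)/P(1)) = (3/20)·log₂((3/20)/(1/20)) = 0.23774
  Q(2)·log₂(Q(2)/P(2)) = (1/20)·log₂((1/20)/(3/20)) = -0.07925
  Q(3)·log₂(Q(3)/P(3)) = (23/40)·log₂((23/40)/(3/20)) = 1.11469
  Q(4)·log₂(Q(4)/P(4)) = (3/40)·log₂((3/40)/(3/40)) = 0.00000
  Q(5)·log₂(Q(5)/P(5)) = (3/20)·log₂((3/20)/(23/40)) = -0.29079

D_KL(Q||P) = 0.23774 - 0.07925 + 1.11469 + 0.00000 - 0.29079 = 0.98239 ≈ 0.9824 bits

These ARE equal here. Q is P with outcomes relabeled (Q(1) = P(2), Q(2) = P(1), Q(3) = P(5), Q(5) = P(3)) by a relabeling that is its own inverse, so the two sums contain exactly the same terms in a different order. This is a special case — KL divergence is not symmetric in general: D_KL(P||Q) ≠ D_KL(Q||P) for most P, Q.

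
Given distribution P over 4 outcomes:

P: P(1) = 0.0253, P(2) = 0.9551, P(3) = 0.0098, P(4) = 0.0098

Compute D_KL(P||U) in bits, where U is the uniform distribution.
1.6717 bits

U(i) = 1/4 for all i

D_KL(P||U) = Σ P(x) log₂(P(x) / (1/4))
           = Σ P(x) log₂(P(x)) + log₂(4)
           = log₂(4) - H(P)

H(P) = -Σ P(x) log₂(P(x)):
  -P(1)·log₂(P(1)) = -(0.0253)·log₂(0.0253) = 0.13421
  -P(2)·log₂(P(2)) = -(0.9551)·log₂(0.9551) = 0.06330
  -P(3)·log₂(P(3)) = -(0.0098)·log₂(0.0098) = 0.06540
  -P(4)·log₂(P(4)) = -(0.0098)·log₂(0.0098) = 0.06540
H(P) = 0.13421 + 0.06330 + 0.06540 + 0.06540 = 0.32831 bits

log₂(4) = 2.00000 bits

D_KL(P||U) = 2.00000 - 0.32831 = 1.67169 ≈ 1.6717 bits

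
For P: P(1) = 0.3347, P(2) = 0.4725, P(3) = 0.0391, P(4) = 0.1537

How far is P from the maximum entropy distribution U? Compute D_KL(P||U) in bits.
0.3623 bits

U(i) = 1/4 for all i

D_KL(P||U) = Σ P(x) log₂(P(x) / (1/4))
           = Σ P(x) log₂(P(x)) + log₂(4)
           = log₂(4) - H(P)

H(P) = -Σ P(x) log₂(P(x)):
  -P(1)·log₂(P(1)) = -(0.3347)·log₂(0.3347) = 0.52851
  -P(2)·log₂(P(2)) = -(0.4725)·log₂(0.4725) = 0.51106
  -P(3)·log₂(P(3)) = -(0.0391)·log₂(0.0391) = 0.18286
  -P(4)·log₂(P(4)) = -(0.1537)·log₂(0.1537) = 0.41527
H(P) = 0.52851 + 0.51106 + 0.18286 + 0.41527 = 1.63770 bits

log₂(4) = 2.00000 bits

D_KL(P||U) = 2.00000 - 1.63770 = 0.36230 ≈ 0.3623 bits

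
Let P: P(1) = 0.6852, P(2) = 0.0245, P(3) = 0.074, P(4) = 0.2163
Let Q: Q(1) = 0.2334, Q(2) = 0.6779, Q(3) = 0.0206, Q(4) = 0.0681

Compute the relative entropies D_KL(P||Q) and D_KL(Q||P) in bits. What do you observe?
D_KL(P||Q) = 1.4444 bits, D_KL(Q||P) = 2.7331 bits. The two directions give different values (D_KL(Q||P) exceeds D_KL(P||Q) by 1.2887 bits): KL divergence is asymmetric.

D_KL(P||Q) = Σ P(x) log₂(P(x)/Q(x))

Computing term by term:
  P(1)·log₂(P(1)/Q(1)) = 0.6852·log₂(0.6852/0.2334) = 1.06461
  P(2)·log₂(P(2)/Q(2)) = 0.0245·log₂(0.0245/0.6779) = -0.11736
  P(3)·log₂(P(3)/Q(3)) = 0.074·log₂(0.074/0.0206) = 0.13652
  P(4)·log₂(P(4)/Q(4)) = 0.2163·log₂(0.2163/0.0681) = 0.36064

D_KL(P||Q) = 1.06461 - 0.11736 + 0.13652 + 0.36064 = 1.44441 ≈ 1.4444 bits

D_KL(Q||P) = Σ Q(x) log₂(Q(x)/P(x))

Computing term by term:
  Q(1)·log₂(Q(1)/P(1)) = 0.2334·log₂(0.2334/0.6852) = -0.36264
  Q(2)·log₂(Q(2)/P(2)) = 0.6779·log₂(0.6779/0.0245) = 3.24729
  Q(3)·log₂(Q(3)/P(3)) = 0.0206·log₂(0.0206/0.074) = -0.03800
  Q(4)·log₂(Q(4)/P(4)) = 0.0681·log₂(0.0681/0.2163) = -0.11354

D_KL(Q||P) = -0.36264 + 3.24729 - 0.03800 - 0.11354 = 2.73311 ≈ 2.7331 bits

These are NOT equal (difference: 1.2887 bits). KL divergence is asymmetric: D_KL(P||Q) ≠ D_KL(Q||P) in general.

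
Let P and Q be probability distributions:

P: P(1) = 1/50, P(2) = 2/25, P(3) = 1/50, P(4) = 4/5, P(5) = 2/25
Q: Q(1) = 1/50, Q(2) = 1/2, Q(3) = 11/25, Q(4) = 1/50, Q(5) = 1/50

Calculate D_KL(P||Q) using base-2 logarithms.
4.1168 bits

D_KL(P||Q) = Σ P(x) log₂(P(x)/Q(x))

Computing term by term:
  P(1)·log₂(P(1)/Q(1)) = (1/50)·log₂((1/50)/(1/50)) = 0.00000
  P(2)·log₂(P(2)/Q(2)) = (2/25)·log₂((2/25)/(1/2)) = -0.21151
  P(3)·log₂(P(3)/Q(3)) = (1/50)·log₂((1/50)/(11/25)) = -0.08919
  P(4)·log₂(P(4)/Q(4)) = (4/5)·log₂((4/5)/(1/50)) = 4.25754
  P(5)·log₂(P(5)/Q(5)) = (2/25)·log₂((2/25)/(1/50)) = 0.16000

D_KL(P||Q) = 0.00000 - 0.21151 - 0.08919 + 4.25754 + 0.16000 = 4.11684 ≈ 4.1168 bits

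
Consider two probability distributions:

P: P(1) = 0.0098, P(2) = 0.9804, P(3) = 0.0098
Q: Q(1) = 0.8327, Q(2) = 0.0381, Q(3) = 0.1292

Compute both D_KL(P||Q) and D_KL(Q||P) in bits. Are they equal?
D_KL(P||Q) = 4.4944 bits, D_KL(Q||P) = 5.6389 bits. No, they are not equal.

D_KL(P||Q) = Σ P(x) log₂(P(x)/Q(x))

Computing term by term:
  P(1)·log₂(P(1)/Q(1)) = 0.0098·log₂(0.0098/0.8327) = -0.06281
  P(2)·log₂(P(2)/Q(2)) = 0.9804·log₂(0.9804/0.0381) = 4.59367
  P(3)·log₂(P(3)/Q(3)) = 0.0098·log₂(0.0098/0.1292) = -0.03646

D_KL(P||Q) = -0.06281 + 4.59367 - 0.03646 = 4.49440 ≈ 4.4944 bits

D_KL(Q||P) = Σ Q(x) log₂(Q(x)/P(x))

Computing term by term:
  Q(1)·log₂(Q(1)/P(1)) = 0.8327·log₂(0.8327/0.0098) = 5.33667
  Q(2)·log₂(Q(2)/P(2)) = 0.0381·log₂(0.0381/0.9804) = -0.17852
  Q(3)·log₂(Q(3)/P(3)) = 0.1292·log₂(0.1292/0.0098) = 0.48071

D_KL(Q||P) = 5.33667 - 0.17852 + 0.48071 = 5.63886 ≈ 5.6389 bits

These are NOT equal (difference: 1.1445 bits). KL divergence is asymmetric: D_KL(P||Q) ≠ D_KL(Q||P) in general.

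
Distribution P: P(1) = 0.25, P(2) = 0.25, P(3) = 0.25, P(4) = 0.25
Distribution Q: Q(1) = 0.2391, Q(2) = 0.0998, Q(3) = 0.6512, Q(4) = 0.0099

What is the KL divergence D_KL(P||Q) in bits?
1.1666 bits

D_KL(P||Q) = Σ P(x) log₂(P(x)/Q(x))

Computing term by term:
  P(1)·log₂(P(1)/Q(1)) = 0.25·log₂(0.25/0.2391) = 0.01608
  P(2)·log₂(P(2)/Q(2)) = 0.25·log₂(0.25/0.0998) = 0.33120
  P(3)·log₂(P(3)/Q(3)) = 0.25·log₂(0.25/0.6512) = -0.34529
  P(4)·log₂(P(4)/Q(4)) = 0.25·log₂(0.25/0.0099) = 1.16459

D_KL(P||Q) = 0.01608 + 0.33120 - 0.34529 + 1.16459 = 1.16658 ≈ 1.1666 bits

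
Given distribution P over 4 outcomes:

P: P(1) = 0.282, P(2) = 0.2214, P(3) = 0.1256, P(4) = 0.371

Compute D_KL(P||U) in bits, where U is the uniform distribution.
0.0967 bits

U(i) = 1/4 for all i

D_KL(P||U) = Σ P(x) log₂(P(x) / (1/4))
           = Σ P(x) log₂(P(x)) + log₂(4)
           = log₂(4) - H(P)

H(P) = -Σ P(x) log₂(P(x)):
  -P(1)·log₂(P(1)) = -(0.282)·log₂(0.282) = 0.51500
  -P(2)·log₂(P(2)) = -(0.2214)·log₂(0.2214) = 0.48161
  -P(3)·log₂(P(3)) = -(0.1256)·log₂(0.1256) = 0.37593
  -P(4)·log₂(P(4)) = -(0.371)·log₂(0.371) = 0.53072
H(P) = 0.51500 + 0.48161 + 0.37593 + 0.53072 = 1.90326 bits

log₂(4) = 2.00000 bits

D_KL(P||U) = 2.00000 - 1.90326 = 0.09674 ≈ 0.0967 bits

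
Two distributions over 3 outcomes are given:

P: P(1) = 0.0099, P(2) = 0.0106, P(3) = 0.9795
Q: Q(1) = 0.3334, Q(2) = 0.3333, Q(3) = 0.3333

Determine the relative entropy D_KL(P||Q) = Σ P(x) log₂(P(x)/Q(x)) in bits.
1.4204 bits

D_KL(P||Q) = Σ P(x) log₂(P(x)/Q(x))

Computing term by term:
  P(1)·log₂(P(1)/Q(1)) = 0.0099·log₂(0.0099/0.3334) = -0.05023
  P(2)·log₂(P(2)/Q(2)) = 0.0106·log₂(0.0106/0.3333) = -0.05273
  P(3)·log₂(P(3)/Q(3)) = 0.9795·log₂(0.9795/0.3333) = 1.52334

D_KL(P||Q) = -0.05023 - 0.05273 + 1.52334 = 1.42038 ≈ 1.4204 bits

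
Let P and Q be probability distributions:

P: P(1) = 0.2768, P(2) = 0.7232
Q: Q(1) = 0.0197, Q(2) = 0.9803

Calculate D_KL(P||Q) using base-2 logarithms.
0.7380 bits

D_KL(P||Q) = Σ P(x) log₂(P(x)/Q(x))

Computing term by term:
  P(1)·log₂(P(1)/Q(1)) = 0.2768·log₂(0.2768/0.0197) = 1.05532
  P(2)·log₂(P(2)/Q(2)) = 0.7232·log₂(0.7232/0.9803) = -0.31736

D_KL(P||Q) = 1.05532 - 0.31736 = 0.73796 ≈ 0.7380 bits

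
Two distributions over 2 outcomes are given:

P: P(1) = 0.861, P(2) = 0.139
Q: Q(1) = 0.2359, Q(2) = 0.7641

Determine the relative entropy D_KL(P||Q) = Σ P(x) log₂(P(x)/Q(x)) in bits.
1.2665 bits

D_KL(P||Q) = Σ P(x) log₂(P(x)/Q(x))

Computing term by term:
  P(1)·log₂(P(1)/Q(1)) = 0.861·log₂(0.861/0.2359) = 1.60821
  P(2)·log₂(P(2)/Q(2)) = 0.139·log₂(0.139/0.7641) = -0.34176

D_KL(P||Q) = 1.60821 - 0.34176 = 1.26645 ≈ 1.2665 bits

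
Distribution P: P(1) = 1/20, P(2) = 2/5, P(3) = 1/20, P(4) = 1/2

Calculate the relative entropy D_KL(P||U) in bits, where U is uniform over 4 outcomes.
0.5390 bits

U(i) = 1/4 for all i

D_KL(P||U) = Σ P(x) log₂(P(x) / (1/4))
           = Σ P(x) log₂(P(x)) + log₂(4)
           = log₂(4) - H(P)

H(P) = -Σ P(x) log₂(P(x)):
  -P(1)·log₂(P(1)) = -(1/20)·log₂(1/20) = 0.21610
  -P(2)·log₂(P(2)) = -(2/5)·log₂(2/5) = 0.52877
  -P(3)·log₂(P(3)) = -(1/20)·log₂(1/20) = 0.21610
  -P(4)·log₂(P(4)) = -(1/2)·log₂(1/2) = 0.50000
H(P) = 0.21610 + 0.52877 + 0.21610 + 0.50000 = 1.46097 bits

log₂(4) = 2.00000 bits

D_KL(P||U) = 2.00000 - 1.46097 = 0.53903 ≈ 0.5390 bits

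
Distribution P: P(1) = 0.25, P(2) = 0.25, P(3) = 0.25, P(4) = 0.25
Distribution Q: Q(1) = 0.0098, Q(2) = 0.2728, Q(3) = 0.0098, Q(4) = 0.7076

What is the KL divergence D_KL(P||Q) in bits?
1.9298 bits

D_KL(P||Q) = Σ P(x) log₂(P(x)/Q(x))

Computing term by term:
  P(1)·log₂(P(1)/Q(1)) = 0.25·log₂(0.25/0.0098) = 1.16825
  P(2)·log₂(P(2)/Q(2)) = 0.25·log₂(0.25/0.2728) = -0.03148
  P(3)·log₂(P(3)/Q(3)) = 0.25·log₂(0.25/0.0098) = 1.16825
  P(4)·log₂(P(4)/Q(4)) = 0.25·log₂(0.25/0.7076) = -0.37525

D_KL(P||Q) = 1.16825 - 0.03148 + 1.16825 - 0.37525 = 1.92977 ≈ 1.9298 bits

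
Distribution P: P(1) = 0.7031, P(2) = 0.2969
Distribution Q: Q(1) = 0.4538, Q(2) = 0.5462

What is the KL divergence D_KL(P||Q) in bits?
0.1830 bits

D_KL(P||Q) = Σ P(x) log₂(P(x)/Q(x))

Computing term by term:
  P(1)·log₂(P(1)/Q(1)) = 0.7031·log₂(0.7031/0.4538) = 0.44413
  P(2)·log₂(P(2)/Q(2)) = 0.2969·log₂(0.2969/0.5462) = -0.26111

D_KL(P||Q) = 0.44413 - 0.26111 = 0.18302 ≈ 0.1830 bits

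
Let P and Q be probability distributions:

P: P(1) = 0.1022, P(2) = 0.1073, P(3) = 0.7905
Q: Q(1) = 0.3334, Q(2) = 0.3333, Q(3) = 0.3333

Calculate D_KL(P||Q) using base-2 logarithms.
0.6351 bits

D_KL(P||Q) = Σ P(x) log₂(P(x)/Q(x))

Computing term by term:
  P(1)·log₂(P(1)/Q(1)) = 0.1022·log₂(0.1022/0.3334) = -0.17434
  P(2)·log₂(P(2)/Q(2)) = 0.1073·log₂(0.1073/0.3333) = -0.17545
  P(3)·log₂(P(3)/Q(3)) = 0.7905·log₂(0.7905/0.3333) = 0.98492

D_KL(P||Q) = -0.17434 - 0.17545 + 0.98492 = 0.63513 ≈ 0.6351 bits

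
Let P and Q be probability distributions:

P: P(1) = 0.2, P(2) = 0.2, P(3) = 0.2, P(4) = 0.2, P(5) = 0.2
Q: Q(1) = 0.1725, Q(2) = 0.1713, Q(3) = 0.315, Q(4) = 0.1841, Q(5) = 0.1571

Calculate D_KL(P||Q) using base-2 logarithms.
0.0499 bits

D_KL(P||Q) = Σ P(x) log₂(P(x)/Q(x))

Computing term by term:
  P(1)·log₂(P(1)/Q(1)) = 0.2·log₂(0.2/0.1725) = 0.04268
  P(2)·log₂(P(2)/Q(2)) = 0.2·log₂(0.2/0.1713) = 0.04469
  P(3)·log₂(P(3)/Q(3)) = 0.2·log₂(0.2/0.315) = -0.13107
  P(4)·log₂(P(4)/Q(4)) = 0.2·log₂(0.2/0.1841) = 0.02390
  P(5)·log₂(P(5)/Q(5)) = 0.2·log₂(0.2/0.1571) = 0.06966

D_KL(P||Q) = 0.04268 + 0.04469 - 0.13107 + 0.02390 + 0.06966 = 0.04986 ≈ 0.0499 bits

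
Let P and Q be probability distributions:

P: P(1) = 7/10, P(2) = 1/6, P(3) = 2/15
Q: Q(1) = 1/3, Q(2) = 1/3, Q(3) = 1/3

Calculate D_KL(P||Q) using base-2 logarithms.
0.4063 bits

D_KL(P||Q) = Σ P(x) log₂(P(x)/Q(x))

Computing term by term:
  P(1)·log₂(P(1)/Q(1)) = (7/10)·log₂((7/10)/(1/3)) = 0.74927
  P(2)·log₂(P(2)/Q(2)) = (1/6)·log₂((1/6)/(1/3)) = -0.16667
  P(3)·log₂(P(3)/Q(3)) = (2/15)·log₂((2/15)/(1/3)) = -0.17626

D_KL(P||Q) = 0.74927 - 0.16667 - 0.17626 = 0.40634 ≈ 0.4063 bits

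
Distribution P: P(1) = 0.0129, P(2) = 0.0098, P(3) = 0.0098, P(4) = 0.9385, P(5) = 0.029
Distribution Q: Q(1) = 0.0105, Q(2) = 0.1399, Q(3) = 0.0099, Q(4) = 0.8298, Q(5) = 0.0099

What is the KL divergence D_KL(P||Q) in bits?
0.1777 bits

D_KL(P||Q) = Σ P(x) log₂(P(x)/Q(x))

Computing term by term:
  P(1)·log₂(P(1)/Q(1)) = 0.0129·log₂(0.0129/0.0105) = 0.00383
  P(2)·log₂(P(2)/Q(2)) = 0.0098·log₂(0.0098/0.1399) = -0.03759
  P(3)·log₂(P(3)/Q(3)) = 0.0098·log₂(0.0098/0.0099) = -0.00014
  P(4)·log₂(P(4)/Q(4)) = 0.9385·log₂(0.9385/0.8298) = 0.16667
  P(5)·log₂(P(5)/Q(5)) = 0.029·log₂(0.029/0.0099) = 0.04497

D_KL(P||Q) = 0.00383 - 0.03759 - 0.00014 + 0.16667 + 0.04497 = 0.17774 ≈ 0.1777 bits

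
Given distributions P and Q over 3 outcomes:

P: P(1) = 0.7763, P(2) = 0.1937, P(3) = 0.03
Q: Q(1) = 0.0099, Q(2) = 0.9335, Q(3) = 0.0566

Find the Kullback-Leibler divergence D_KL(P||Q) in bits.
4.4183 bits

D_KL(P||Q) = Σ P(x) log₂(P(x)/Q(x))

Computing term by term:
  P(1)·log₂(P(1)/Q(1)) = 0.7763·log₂(0.7763/0.0099) = 4.88529
  P(2)·log₂(P(2)/Q(2)) = 0.1937·log₂(0.1937/0.9335) = -0.43947
  P(3)·log₂(P(3)/Q(3)) = 0.03·log₂(0.03/0.0566) = -0.02748

D_KL(P||Q) = 4.88529 - 0.43947 - 0.02748 = 4.41834 ≈ 4.4183 bits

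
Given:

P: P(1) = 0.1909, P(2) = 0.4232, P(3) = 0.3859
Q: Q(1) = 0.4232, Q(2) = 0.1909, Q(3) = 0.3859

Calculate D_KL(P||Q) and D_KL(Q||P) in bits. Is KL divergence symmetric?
D_KL(P||Q) = 0.2668 bits, D_KL(Q||P) = 0.2668 bits. The two values coincide for this particular pair, but no — KL divergence is not symmetric in general.

D_KL(P||Q) = Σ P(x) log₂(P(x)/Q(x))

Computing term by term:
  P(1)·log₂(P(1)/Q(1)) = 0.1909·log₂(0.1909/0.4232) = -0.21925
  P(2)·log₂(P(2)/Q(2)) = 0.4232·log₂(0.4232/0.1909) = 0.48605
  P(3)·log₂(P(3)/Q(3)) = 0.3859·log₂(0.3859/0.3859) = 0.00000

D_KL(P||Q) = -0.21925 + 0.48605 + 0.00000 = 0.26680 ≈ 0.2668 bits

D_KL(Q||P) = Σ Q(x) log₂(Q(x)/P(x))

Computing term by term:
  Q(1)·log₂(Q(1)/P(1)) = 0.4232·log₂(0.4232/0.1909) = 0.48605
  Q(2)·log₂(Q(2)/P(2)) = 0.1909·log₂(0.1909/0.4232) = -0.21925
  Q(3)·log₂(Q(3)/P(3)) = 0.3859·log₂(0.3859/0.3859) = 0.00000

D_KL(Q||P) = 0.48605 - 0.21925 + 0.00000 = 0.26680 ≈ 0.2668 bits

These ARE equal here. Q is P with outcomes relabeled (Q(1) = P(2), Q(2) = P(1)) by a relabeling that is its own inverse, so the two sums contain exactly the same terms in a different order. This is a special case — KL divergence is not symmetric in general: D_KL(P||Q) ≠ D_KL(Q||P) for most P, Q.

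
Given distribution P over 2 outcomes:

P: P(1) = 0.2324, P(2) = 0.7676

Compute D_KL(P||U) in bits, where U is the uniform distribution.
0.2178 bits

U(i) = 1/2 for all i

D_KL(P||U) = Σ P(x) log₂(P(x) / (1/2))
           = Σ P(x) log₂(P(x)) + log₂(2)
           = log₂(2) - H(P)

H(P) = -Σ P(x) log₂(P(x)):
  -P(1)·log₂(P(1)) = -(0.2324)·log₂(0.2324) = 0.48928
  -P(2)·log₂(P(2)) = -(0.7676)·log₂(0.7676) = 0.29290
H(P) = 0.48928 + 0.29290 = 0.78218 bits

log₂(2) = 1.00000 bits

D_KL(P||U) = 1.00000 - 0.78218 = 0.21782 ≈ 0.2178 bits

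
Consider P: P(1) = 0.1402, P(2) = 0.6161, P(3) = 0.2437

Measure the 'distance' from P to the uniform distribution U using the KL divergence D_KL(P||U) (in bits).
0.2607 bits

U(i) = 1/3 for all i

D_KL(P||U) = Σ P(x) log₂(P(x) / (1/3))
           = Σ P(x) log₂(P(x)) + log₂(3)
           = log₂(3) - H(P)

H(P) = -Σ P(x) log₂(P(x)):
  -P(1)·log₂(P(1)) = -(0.1402)·log₂(0.1402) = 0.39739
  -P(2)·log₂(P(2)) = -(0.6161)·log₂(0.6161) = 0.43051
  -P(3)·log₂(P(3)) = -(0.2437)·log₂(0.2437) = 0.49637
H(P) = 0.39739 + 0.43051 + 0.49637 = 1.32427 bits

log₂(3) = 1.58496 bits

D_KL(P||U) = 1.58496 - 1.32427 = 0.26069 ≈ 0.2607 bits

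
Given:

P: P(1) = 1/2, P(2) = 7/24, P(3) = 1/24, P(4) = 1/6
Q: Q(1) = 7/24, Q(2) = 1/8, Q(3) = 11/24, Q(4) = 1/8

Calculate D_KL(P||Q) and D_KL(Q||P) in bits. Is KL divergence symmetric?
D_KL(P||Q) = 0.6704 bits, D_KL(Q||P) = 1.1541 bits. No, KL divergence is not symmetric.

D_KL(P||Q) = Σ P(x) log₂(P(x)/Q(x))

Computing term by term:
  P(1)·log₂(P(1)/Q(1)) = (1/2)·log₂((1/2)/(7/24)) = 0.38880
  P(2)·log₂(P(2)/Q(2)) = (7/24)·log₂((7/24)/(1/8)) = 0.35653
  P(3)·log₂(P(3)/Q(3)) = (1/24)·log₂((1/24)/(11/24)) = -0.14414
  P(4)·log₂(P(4)/Q(4)) = (1/6)·log₂((1/6)/(1/8)) = 0.06917

D_KL(P||Q) = 0.38880 + 0.35653 - 0.14414 + 0.06917 = 0.67036 ≈ 0.6704 bits

D_KL(Q||P) = Σ Q(x) log₂(Q(x)/P(x))

Computing term by term:
  Q(1)·log₂(Q(1)/P(1)) = (7/24)·log₂((7/24)/(1/2)) = -0.22680
  Q(2)·log₂(Q(2)/P(2)) = (1/8)·log₂((1/8)/(7/24)) = -0.15280
  Q(3)·log₂(Q(3)/P(3)) = (11/24)·log₂((11/24)/(1/24)) = 1.58557
  Q(4)·log₂(Q(4)/P(4)) = (1/8)·log₂((1/8)/(1/6)) = -0.05188

D_KL(Q||P) = -0.22680 - 0.15280 + 1.58557 - 0.05188 = 1.15409 ≈ 1.1541 bits

These are NOT equal (difference: 0.4837 bits). KL divergence is asymmetric: D_KL(P||Q) ≠ D_KL(Q||P) in general.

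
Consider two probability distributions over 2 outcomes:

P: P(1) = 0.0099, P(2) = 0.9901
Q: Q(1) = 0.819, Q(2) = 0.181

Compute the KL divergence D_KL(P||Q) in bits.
2.3642 bits

D_KL(P||Q) = Σ P(x) log₂(P(x)/Q(x))

Computing term by term:
  P(1)·log₂(P(1)/Q(1)) = 0.0099·log₂(0.0099/0.819) = -0.06307
  P(2)·log₂(P(2)/Q(2)) = 0.9901·log₂(0.9901/0.181) = 2.42731

D_KL(P||Q) = -0.06307 + 2.42731 = 2.36424 ≈ 2.3642 bits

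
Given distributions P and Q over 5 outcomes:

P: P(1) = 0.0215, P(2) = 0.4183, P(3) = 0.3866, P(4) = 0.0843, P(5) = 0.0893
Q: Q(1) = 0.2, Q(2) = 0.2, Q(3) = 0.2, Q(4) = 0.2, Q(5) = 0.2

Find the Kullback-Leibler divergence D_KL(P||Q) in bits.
0.5348 bits

D_KL(P||Q) = Σ P(x) log₂(P(x)/Q(x))

Computing term by term:
  P(1)·log₂(P(1)/Q(1)) = 0.0215·log₂(0.0215/0.2) = -0.06918
  P(2)·log₂(P(2)/Q(2)) = 0.4183·log₂(0.4183/0.2) = 0.44530
  P(3)·log₂(P(3)/Q(3)) = 0.3866·log₂(0.3866/0.2) = 0.36760
  P(4)·log₂(P(4)/Q(4)) = 0.0843·log₂(0.0843/0.2) = -0.10507
  P(5)·log₂(P(5)/Q(5)) = 0.0893·log₂(0.0893/0.2) = -0.10388

D_KL(P||Q) = -0.06918 + 0.44530 + 0.36760 - 0.10507 - 0.10388 = 0.53477 ≈ 0.5348 bits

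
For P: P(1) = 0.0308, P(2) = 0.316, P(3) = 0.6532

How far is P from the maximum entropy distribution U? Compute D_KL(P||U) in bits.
0.5038 bits

U(i) = 1/3 for all i

D_KL(P||U) = Σ P(x) log₂(P(x) / (1/3))
           = Σ P(x) log₂(P(x)) + log₂(3)
           = log₂(3) - H(P)

H(P) = -Σ P(x) log₂(P(x)):
  -P(1)·log₂(P(1)) = -(0.0308)·log₂(0.0308) = 0.15464
  -P(2)·log₂(P(2)) = -(0.316)·log₂(0.316) = 0.52519
  -P(3)·log₂(P(3)) = -(0.6532)·log₂(0.6532) = 0.40133
H(P) = 0.15464 + 0.52519 + 0.40133 = 1.08116 bits

log₂(3) = 1.58496 bits

D_KL(P||U) = 1.58496 - 1.08116 = 0.50380 ≈ 0.5038 bits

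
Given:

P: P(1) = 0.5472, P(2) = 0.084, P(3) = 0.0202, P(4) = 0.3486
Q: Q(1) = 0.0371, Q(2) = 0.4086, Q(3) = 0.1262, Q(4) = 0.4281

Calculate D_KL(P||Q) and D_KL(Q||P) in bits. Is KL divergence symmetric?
D_KL(P||Q) = 1.7761 bits, D_KL(Q||P) = 1.2489 bits. No, KL divergence is not symmetric.

D_KL(P||Q) = Σ P(x) log₂(P(x)/Q(x))

Computing term by term:
  P(1)·log₂(P(1)/Q(1)) = 0.5472·log₂(0.5472/0.0371) = 2.12455
  P(2)·log₂(P(2)/Q(2)) = 0.084·log₂(0.084/0.4086) = -0.19171
  P(3)·log₂(P(3)/Q(3)) = 0.0202·log₂(0.0202/0.1262) = -0.05339
  P(4)·log₂(P(4)/Q(4)) = 0.3486·log₂(0.3486/0.4281) = -0.10332

D_KL(P||Q) = 2.12455 - 0.19171 - 0.05339 - 0.10332 = 1.77613 ≈ 1.7761 bits

D_KL(Q||P) = Σ Q(x) log₂(Q(x)/P(x))

Computing term by term:
  Q(1)·log₂(Q(1)/P(1)) = 0.0371·log₂(0.0371/0.5472) = -0.14404
  Q(2)·log₂(Q(2)/P(2)) = 0.4086·log₂(0.4086/0.084) = 0.93252
  Q(3)·log₂(Q(3)/P(3)) = 0.1262·log₂(0.1262/0.0202) = 0.33358
  Q(4)·log₂(Q(4)/P(4)) = 0.4281·log₂(0.4281/0.3486) = 0.12688

D_KL(Q||P) = -0.14404 + 0.93252 + 0.33358 + 0.12688 = 1.24894 ≈ 1.2489 bits

These are NOT equal (difference: 0.5272 bits). KL divergence is asymmetric: D_KL(P||Q) ≠ D_KL(Q||P) in general.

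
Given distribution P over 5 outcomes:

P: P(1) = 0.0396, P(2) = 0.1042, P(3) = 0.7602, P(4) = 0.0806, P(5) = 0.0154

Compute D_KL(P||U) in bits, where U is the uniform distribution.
1.1113 bits

U(i) = 1/5 for all i

D_KL(P||U) = Σ P(x) log₂(P(x) / (1/5))
           = Σ P(x) log₂(P(x)) + log₂(5)
           = log₂(5) - H(P)

H(P) = -Σ P(x) log₂(P(x)):
  -P(1)·log₂(P(1)) = -(0.0396)·log₂(0.0396) = 0.18447
  -P(2)·log₂(P(2)) = -(0.1042)·log₂(0.1042) = 0.33996
  -P(3)·log₂(P(3)) = -(0.7602)·log₂(0.7602) = 0.30070
  -P(4)·log₂(P(4)) = -(0.0806)·log₂(0.0806) = 0.29283
  -P(5)·log₂(P(5)) = -(0.0154)·log₂(0.0154) = 0.09272
H(P) = 0.18447 + 0.33996 + 0.30070 + 0.29283 + 0.09272 = 1.21068 bits

log₂(5) = 2.32193 bits

D_KL(P||U) = 2.32193 - 1.21068 = 1.11125 ≈ 1.1113 bits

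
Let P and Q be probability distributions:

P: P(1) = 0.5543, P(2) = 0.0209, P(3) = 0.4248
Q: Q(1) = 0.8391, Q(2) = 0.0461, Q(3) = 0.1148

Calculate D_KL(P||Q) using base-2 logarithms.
0.4465 bits

D_KL(P||Q) = Σ P(x) log₂(P(x)/Q(x))

Computing term by term:
  P(1)·log₂(P(1)/Q(1)) = 0.5543·log₂(0.5543/0.8391) = -0.33157
  P(2)·log₂(P(2)/Q(2)) = 0.0209·log₂(0.0209/0.0461) = -0.02385
  P(3)·log₂(P(3)/Q(3)) = 0.4248·log₂(0.4248/0.1148) = 0.80188

D_KL(P||Q) = -0.33157 - 0.02385 + 0.80188 = 0.44646 ≈ 0.4465 bits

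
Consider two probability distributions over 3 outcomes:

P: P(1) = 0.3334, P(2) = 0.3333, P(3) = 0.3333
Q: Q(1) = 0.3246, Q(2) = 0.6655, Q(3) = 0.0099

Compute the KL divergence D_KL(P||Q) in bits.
1.3713 bits

D_KL(P||Q) = Σ P(x) log₂(P(x)/Q(x))

Computing term by term:
  P(1)·log₂(P(1)/Q(1)) = 0.3334·log₂(0.3334/0.3246) = 0.01287
  P(2)·log₂(P(2)/Q(2)) = 0.3333·log₂(0.3333/0.6655) = -0.33251
  P(3)·log₂(P(3)/Q(3)) = 0.3333·log₂(0.3333/0.0099) = 1.69091

D_KL(P||Q) = 0.01287 - 0.33251 + 1.69091 = 1.37127 ≈ 1.3713 bits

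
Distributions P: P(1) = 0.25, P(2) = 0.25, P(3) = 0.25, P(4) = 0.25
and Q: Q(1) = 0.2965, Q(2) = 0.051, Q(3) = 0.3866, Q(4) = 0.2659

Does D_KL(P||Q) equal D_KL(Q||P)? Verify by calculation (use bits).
D_KL(P||Q) = 0.3323 bits, D_KL(Q||P) = 0.2228 bits. No — D_KL(P||Q) ≠ D_KL(Q||P) for this pair.

D_KL(P||Q) = Σ P(x) log₂(P(x)/Q(x))

Computing term by term:
  P(1)·log₂(P(1)/Q(1)) = 0.25·log₂(0.25/0.2965) = -0.06153
  P(2)·log₂(P(2)/Q(2)) = 0.25·log₂(0.25/0.051) = 0.57334
  P(3)·log₂(P(3)/Q(3)) = 0.25·log₂(0.25/0.3866) = -0.15723
  P(4)·log₂(P(4)/Q(4)) = 0.25·log₂(0.25/0.2659) = -0.02224

D_KL(P||Q) = -0.06153 + 0.57334 - 0.15723 - 0.02224 = 0.33234 ≈ 0.3323 bits

D_KL(Q||P) = Σ Q(x) log₂(Q(x)/P(x))

Computing term by term:
  Q(1)·log₂(Q(1)/P(1)) = 0.2965·log₂(0.2965/0.25) = 0.07297
  Q(2)·log₂(Q(2)/P(2)) = 0.051·log₂(0.051/0.25) = -0.11696
  Q(3)·log₂(Q(3)/P(3)) = 0.3866·log₂(0.3866/0.25) = 0.24314
  Q(4)·log₂(Q(4)/P(4)) = 0.2659·log₂(0.2659/0.25) = 0.02365

D_KL(Q||P) = 0.07297 - 0.11696 + 0.24314 + 0.02365 = 0.22280 ≈ 0.2228 bits

These are NOT equal (difference: 0.1095 bits). KL divergence is asymmetric: D_KL(P||Q) ≠ D_KL(Q||P) in general.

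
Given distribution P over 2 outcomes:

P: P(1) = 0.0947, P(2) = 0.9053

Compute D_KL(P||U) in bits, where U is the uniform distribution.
0.5480 bits

U(i) = 1/2 for all i

D_KL(P||U) = Σ P(x) log₂(P(x) / (1/2))
           = Σ P(x) log₂(P(x)) + log₂(2)
           = log₂(2) - H(P)

H(P) = -Σ P(x) log₂(P(x)):
  -P(1)·log₂(P(1)) = -(0.0947)·log₂(0.0947) = 0.32203
  -P(2)·log₂(P(2)) = -(0.9053)·log₂(0.9053) = 0.12994
H(P) = 0.32203 + 0.12994 = 0.45197 bits

log₂(2) = 1.00000 bits

D_KL(P||U) = 1.00000 - 0.45197 = 0.54803 ≈ 0.5480 bits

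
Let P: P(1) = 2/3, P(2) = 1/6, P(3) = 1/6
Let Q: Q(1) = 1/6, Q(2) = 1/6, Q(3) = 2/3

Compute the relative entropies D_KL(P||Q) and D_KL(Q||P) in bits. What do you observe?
D_KL(P||Q) = 1.0000 bits, D_KL(Q||P) = 1.0000 bits. The two directions give the same value here, because Q is a self-inverse relabeling of P; in general KL divergence is asymmetric.

D_KL(P||Q) = Σ P(x) log₂(P(x)/Q(x))

Computing term by term:
  P(1)·log₂(P(1)/Q(1)) = (2/3)·log₂((2/3)/(1/6)) = 1.33333
  P(2)·log₂(P(2)/Q(2)) = (1/6)·log₂((1/6)/(1/6)) = 0.00000
  P(3)·log₂(P(3)/Q(3)) = (1/6)·log₂((1/6)/(2/3)) = -0.33333

D_KL(P||Q) = 1.33333 + 0.00000 - 0.33333 = 1.00000 ≈ 1.0000 bits

D_KL(Q||P) = Σ Q(x) log₂(Q(x)/P(x))

Computing term by term:
  Q(1)·log₂(Q(1)/P(1)) = (1/6)·log₂((1/6)/(2/3)) = -0.33333
  Q(2)·log₂(Q(2)/P(2)) = (1/6)·log₂((1/6)/(1/6)) = 0.00000
  Q(3)·log₂(Q(3)/P(3)) = (2/3)·log₂((2/3)/(1/6)) = 1.33333

D_KL(Q||P) = -0.33333 + 0.00000 + 1.33333 = 1.00000 ≈ 1.0000 bits

These ARE equal here. Q is P with outcomes relabeled (Q(1) = P(3), Q(3) = P(1)) by a relabeling that is its own inverse, so the two sums contain exactly the same terms in a different order. This is a special case — KL divergence is not symmetric in general: D_KL(P||Q) ≠ D_KL(Q||P) for most P, Q.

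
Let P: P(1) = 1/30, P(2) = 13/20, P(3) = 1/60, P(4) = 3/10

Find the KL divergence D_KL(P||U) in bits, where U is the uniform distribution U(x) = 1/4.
0.8129 bits

U(i) = 1/4 for all i

D_KL(P||U) = Σ P(x) log₂(P(x) / (1/4))
           = Σ P(x) log₂(P(x)) + log₂(4)
           = log₂(4) - H(P)

H(P) = -Σ P(x) log₂(P(x)):
  -P(1)·log₂(P(1)) = -(1/30)·log₂(1/30) = 0.16356
  -P(2)·log₂(P(2)) = -(13/20)·log₂(13/20) = 0.40397
  -P(3)·log₂(P(3)) = -(1/60)·log₂(1/60) = 0.09845
  -P(4)·log₂(P(4)) = -(3/10)·log₂(3/10) = 0.52109
H(P) = 0.16356 + 0.40397 + 0.09845 + 0.52109 = 1.18707 bits

log₂(4) = 2.00000 bits

D_KL(P||U) = 2.00000 - 1.18707 = 0.81293 ≈ 0.8129 bits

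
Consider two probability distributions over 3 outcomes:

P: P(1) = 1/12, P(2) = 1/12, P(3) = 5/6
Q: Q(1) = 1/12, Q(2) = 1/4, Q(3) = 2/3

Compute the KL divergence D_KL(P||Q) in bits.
0.1362 bits

D_KL(P||Q) = Σ P(x) log₂(P(x)/Q(x))

Computing term by term:
  P(1)·log₂(P(1)/Q(1)) = (1/12)·log₂((1/12)/(1/12)) = 0.00000
  P(2)·log₂(P(2)/Q(2)) = (1/12)·log₂((1/12)/(1/4)) = -0.13208
  P(3)·log₂(P(3)/Q(3)) = (5/6)·log₂((5/6)/(2/3)) = 0.26827

D_KL(P||Q) = 0.00000 - 0.13208 + 0.26827 = 0.13619 ≈ 0.1362 bits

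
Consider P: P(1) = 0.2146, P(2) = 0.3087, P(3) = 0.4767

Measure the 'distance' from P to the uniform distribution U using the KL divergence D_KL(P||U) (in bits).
0.0755 bits

U(i) = 1/3 for all i

D_KL(P||U) = Σ P(x) log₂(P(x) / (1/3))
           = Σ P(x) log₂(P(x)) + log₂(3)
           = log₂(3) - H(P)

H(P) = -Σ P(x) log₂(P(x)):
  -P(1)·log₂(P(1)) = -(0.2146)·log₂(0.2146) = 0.47647
  -P(2)·log₂(P(2)) = -(0.3087)·log₂(0.3087) = 0.52347
  -P(3)·log₂(P(3)) = -(0.4767)·log₂(0.4767) = 0.50952
H(P) = 0.47647 + 0.52347 + 0.50952 = 1.50946 bits

log₂(3) = 1.58496 bits

D_KL(P||U) = 1.58496 - 1.50946 = 0.07550 ≈ 0.0755 bits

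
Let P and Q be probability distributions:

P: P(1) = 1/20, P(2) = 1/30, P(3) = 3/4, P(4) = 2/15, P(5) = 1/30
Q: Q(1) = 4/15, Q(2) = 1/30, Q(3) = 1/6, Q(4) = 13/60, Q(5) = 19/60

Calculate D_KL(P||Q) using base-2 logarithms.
1.3050 bits

D_KL(P||Q) = Σ P(x) log₂(P(x)/Q(x))

Computing term by term:
  P(1)·log₂(P(1)/Q(1)) = (1/20)·log₂((1/20)/(4/15)) = -0.12075
  P(2)·log₂(P(2)/Q(2)) = (1/30)·log₂((1/30)/(1/30)) = 0.00000
  P(3)·log₂(P(3)/Q(3)) = (3/4)·log₂((3/4)/(1/6)) = 1.62744
  P(4)·log₂(P(4)/Q(4)) = (2/15)·log₂((2/15)/(13/60)) = -0.09339
  P(5)·log₂(P(5)/Q(5)) = (1/30)·log₂((1/30)/(19/60)) = -0.10826

D_KL(P||Q) = -0.12075 + 0.00000 + 1.62744 - 0.09339 - 0.10826 = 1.30504 ≈ 1.3050 bits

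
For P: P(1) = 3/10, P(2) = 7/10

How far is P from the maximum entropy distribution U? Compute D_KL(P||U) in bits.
0.1187 bits

U(i) = 1/2 for all i

D_KL(P||U) = Σ P(x) log₂(P(x) / (1/2))
           = Σ P(x) log₂(P(x)) + log₂(2)
           = log₂(2) - H(P)

H(P) = -Σ P(x) log₂(P(x)):
  -P(1)·log₂(P(1)) = -(3/10)·log₂(3/10) = 0.52109
  -P(2)·log₂(P(2)) = -(7/10)·log₂(7/10) = 0.36020
H(P) = 0.52109 + 0.36020 = 0.88129 bits

log₂(2) = 1.00000 bits

D_KL(P||U) = 1.00000 - 0.88129 = 0.11871 ≈ 0.1187 bits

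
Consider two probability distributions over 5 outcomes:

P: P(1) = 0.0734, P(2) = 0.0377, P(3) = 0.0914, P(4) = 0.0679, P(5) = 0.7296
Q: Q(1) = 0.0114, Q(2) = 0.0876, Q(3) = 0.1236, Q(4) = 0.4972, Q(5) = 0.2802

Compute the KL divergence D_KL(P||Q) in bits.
0.9238 bits

D_KL(P||Q) = Σ P(x) log₂(P(x)/Q(x))

Computing term by term:
  P(1)·log₂(P(1)/Q(1)) = 0.0734·log₂(0.0734/0.0114) = 0.19721
  P(2)·log₂(P(2)/Q(2)) = 0.0377·log₂(0.0377/0.0876) = -0.04586
  P(3)·log₂(P(3)/Q(3)) = 0.0914·log₂(0.0914/0.1236) = -0.03980
  P(4)·log₂(P(4)/Q(4)) = 0.0679·log₂(0.0679/0.4972) = -0.19503
  P(5)·log₂(P(5)/Q(5)) = 0.7296·log₂(0.7296/0.2802) = 1.00732

D_KL(P||Q) = 0.19721 - 0.04586 - 0.03980 - 0.19503 + 1.00732 = 0.92384 ≈ 0.9238 bits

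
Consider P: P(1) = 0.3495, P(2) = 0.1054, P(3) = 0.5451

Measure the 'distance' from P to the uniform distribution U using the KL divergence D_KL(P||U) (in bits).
0.2356 bits

U(i) = 1/3 for all i

D_KL(P||U) = Σ P(x) log₂(P(x) / (1/3))
           = Σ P(x) log₂(P(x)) + log₂(3)
           = log₂(3) - H(P)

H(P) = -Σ P(x) log₂(P(x)):
  -P(1)·log₂(P(1)) = -(0.3495)·log₂(0.3495) = 0.53006
  -P(2)·log₂(P(2)) = -(0.1054)·log₂(0.1054) = 0.34213
  -P(3)·log₂(P(3)) = -(0.5451)·log₂(0.5451) = 0.47718
H(P) = 0.53006 + 0.34213 + 0.47718 = 1.34937 bits

log₂(3) = 1.58496 bits

D_KL(P||U) = 1.58496 - 1.34937 = 0.23559 ≈ 0.2356 bits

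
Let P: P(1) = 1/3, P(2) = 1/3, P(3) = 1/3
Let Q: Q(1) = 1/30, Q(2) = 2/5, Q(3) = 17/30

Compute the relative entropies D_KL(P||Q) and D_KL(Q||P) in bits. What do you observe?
D_KL(P||Q) = 0.7645 bits, D_KL(Q||P) = 0.4283 bits. The two directions give different values (D_KL(P||Q) exceeds D_KL(Q||P) by 0.3362 bits): KL divergence is asymmetric.

D_KL(P||Q) = Σ P(x) log₂(P(x)/Q(x))

Computing term by term:
  P(1)·log₂(P(1)/Q(1)) = (1/3)·log₂((1/3)/(1/30)) = 1.10731
  P(2)·log₂(P(2)/Q(2)) = (1/3)·log₂((1/3)/(2/5)) = -0.08768
  P(3)·log₂(P(3)/Q(3)) = (1/3)·log₂((1/3)/(17/30)) = -0.25518

D_KL(P||Q) = 1.10731 - 0.08768 - 0.25518 = 0.76445 ≈ 0.7645 bits

D_KL(Q||P) = Σ Q(x) log₂(Q(x)/P(x))

Computing term by term:
  Q(1)·log₂(Q(1)/P(1)) = (1/30)·log₂((1/30)/(1/3)) = -0.11073
  Q(2)·log₂(Q(2)/P(2)) = (2/5)·log₂((2/5)/(1/3)) = 0.10521
  Q(3)·log₂(Q(3)/P(3)) = (17/30)·log₂((17/30)/(1/3)) = 0.43380

D_KL(Q||P) = -0.11073 + 0.10521 + 0.43380 = 0.42828 ≈ 0.4283 bits

These are NOT equal (difference: 0.3362 bits). KL divergence is asymmetric: D_KL(P||Q) ≠ D_KL(Q||P) in general.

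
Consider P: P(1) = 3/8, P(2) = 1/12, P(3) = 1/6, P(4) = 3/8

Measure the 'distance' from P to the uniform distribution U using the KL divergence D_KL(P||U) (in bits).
0.2091 bits

U(i) = 1/4 for all i

D_KL(P||U) = Σ P(x) log₂(P(x) / (1/4))
           = Σ P(x) log₂(P(x)) + log₂(4)
           = log₂(4) - H(P)

H(P) = -Σ P(x) log₂(P(x)):
  -P(1)·log₂(P(1)) = -(3/8)·log₂(3/8) = 0.53064
  -P(2)·log₂(P(2)) = -(1/12)·log₂(1/12) = 0.29875
  -P(3)·log₂(P(3)) = -(1/6)·log₂(1/6) = 0.43083
  -P(4)·log₂(P(4)) = -(3/8)·log₂(3/8) = 0.53064
H(P) = 0.53064 + 0.29875 + 0.43083 + 0.53064 = 1.79086 bits

log₂(4) = 2.00000 bits

D_KL(P||U) = 2.00000 - 1.79086 = 0.20914 ≈ 0.2091 bits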